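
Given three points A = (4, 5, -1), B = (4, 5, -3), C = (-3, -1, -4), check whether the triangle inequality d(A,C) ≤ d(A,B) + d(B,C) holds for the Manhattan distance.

d(A,B) = 0 + 0 + 2 = 2, d(B,C) = 7 + 6 + 1 = 14, d(A,C) = 7 + 6 + 3 = 16.
d(A,C) = 16 ≤ 2 + 14 = 16. Triangle inequality is satisfied.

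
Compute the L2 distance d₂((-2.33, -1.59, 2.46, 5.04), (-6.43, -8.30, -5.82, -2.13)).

√(Σ(x_i - y_i)²) = √((-2.33 - (-6.43))² + (-1.59 - (-8.3))² + (2.46 - (-5.82))² + (5.04 - (-2.13))²)
= √(4.1² + 6.71² + 8.28² + 7.17²) = √(16.81 + 45.0241 + 68.5584 + 51.4089) = √181.8014 ≈ 13.4834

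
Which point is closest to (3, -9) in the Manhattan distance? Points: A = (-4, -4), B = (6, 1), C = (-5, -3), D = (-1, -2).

Distances: d(A) = 12, d(B) = 13, d(C) = 14, d(D) = 11. Nearest: D = (-1, -2) with distance 11.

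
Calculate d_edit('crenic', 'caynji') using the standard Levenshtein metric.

Let D[i][j] be the edit distance between the first i characters of 'crenic' and the first j characters of 'caynji', with D[i][0] = i, D[0][j] = j, and D[i][j] = D[i-1][j-1] if the characters match, else 1 + min(D[i-1][j], D[i][j-1], D[i-1][j-1]). Filling the table (rows: prefixes of 'crenic', columns: prefixes of 'caynji'):
     ε  c  a  y  n  j  i
  ε  0  1  2  3  4  5  6
  c  1  0  1  2  3  4  5
  r  2  1  1  2  3  4  5
  e  3  2  2  2  3  4  5
  n  4  3  3  3  2  3  4
  i  5  4  4  4  3  3  3
  c  6  5  5  5  4  4  4
The bottom-right entry gives D[6][6] = 4, so no sequence of fewer than 4 edits works. Backtracking through the table gives one optimal edit sequence (4 edits):
  crenic → caenic (sub r→a @2)
  caenic → caynic (sub e→y @3)
  caynic → caynjc (sub i→j @5)
  caynjc → caynji (sub c→i @6)
Edit distance = 4.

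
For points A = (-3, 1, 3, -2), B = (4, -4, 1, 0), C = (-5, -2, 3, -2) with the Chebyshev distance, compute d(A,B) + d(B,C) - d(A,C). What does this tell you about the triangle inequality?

d(A,B) = max(7, 5, 2, 2) = 7, d(B,C) = max(9, 2, 2, 2) = 9, d(A,C) = max(2, 3, 0, 0) = 3.
d(A,B) + d(B,C) - d(A,C) = 7 + 9 - 3 = 16 - 3 = 13. This is ≥ 0, so the triangle inequality holds for these points.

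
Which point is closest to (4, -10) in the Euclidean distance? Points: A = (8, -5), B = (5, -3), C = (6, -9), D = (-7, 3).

Distances: d(A) ≈ 6.4031, d(B) ≈ 7.0711, d(C) ≈ 2.2361, d(D) ≈ 17.0294. Nearest: C = (6, -9) with distance 2.2361.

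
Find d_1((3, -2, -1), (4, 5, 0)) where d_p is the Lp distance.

Σ|x_i - y_i| = |3 - 4| + |-2 - 5| + |-1 - 0| = 1 + 7 + 1 = 9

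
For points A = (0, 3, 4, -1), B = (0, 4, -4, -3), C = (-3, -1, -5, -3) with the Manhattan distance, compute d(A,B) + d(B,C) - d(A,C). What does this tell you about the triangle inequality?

d(A,B) = 0 + 1 + 8 + 2 = 11, d(B,C) = 3 + 5 + 1 + 0 = 9, d(A,C) = 3 + 4 + 9 + 2 = 18.
d(A,B) + d(B,C) - d(A,C) = 11 + 9 - 18 = 20 - 18 = 2. This is ≥ 0, so the triangle inequality holds for these points.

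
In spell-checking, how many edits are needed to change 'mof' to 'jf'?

Let D[i][j] be the edit distance between the first i characters of 'mof' and the first j characters of 'jf', with D[i][0] = i, D[0][j] = j, and D[i][j] = D[i-1][j-1] if the characters match, else 1 + min(D[i-1][j], D[i][j-1], D[i-1][j-1]). Filling the table (rows: prefixes of 'mof', columns: prefixes of 'jf'):
     ε  j  f
  ε  0  1  2
  m  1  1  2
  o  2  2  2
  f  3  3  2
The bottom-right entry gives D[3][2] = 2, so no sequence of fewer than 2 edits works. Backtracking through the table gives one optimal edit sequence (2 edits):
  mof → of (del m @1)
  of → jf (sub o→j @1)
Edit distance = 2.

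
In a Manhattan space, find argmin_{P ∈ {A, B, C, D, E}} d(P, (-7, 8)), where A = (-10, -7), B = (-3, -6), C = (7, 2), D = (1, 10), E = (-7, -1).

Distances: d(A) = 18, d(B) = 18, d(C) = 20, d(D) = 10, d(E) = 9. Nearest: E = (-7, -1) with distance 9.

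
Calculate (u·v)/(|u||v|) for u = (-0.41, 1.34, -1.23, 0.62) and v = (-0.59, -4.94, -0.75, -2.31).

With u = (-0.41, 1.34, -1.23, 0.62), v = (-0.59, -4.94, -0.75, -2.31):
u·v = (-0.41)·(-0.59) + 1.34·(-4.94) + (-1.23)·(-0.75) + 0.62·(-2.31) = 0.2419 + (-6.6196) + 0.9225 + (-1.4322) = -6.8874.
|u| = √((-0.41)² + 1.34² + (-1.23)² + 0.62²) = √(0.1681 + 1.7956 + 1.5129 + 0.3844) = √3.861, |v| = √((-0.59)² + (-4.94)² + (-0.75)² + (-2.31)²) = √(0.3481 + 24.4036 + 0.5625 + 5.3361) = √30.6503.
cos θ = (u·v)/(|u||v|) = -6.8874/(√3.861·√30.6503) ≈ -0.6331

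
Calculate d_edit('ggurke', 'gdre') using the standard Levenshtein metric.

Let D[i][j] be the edit distance between the first i characters of 'ggurke' and the first j characters of 'gdre', with D[i][0] = i, D[0][j] = j, and D[i][j] = D[i-1][j-1] if the characters match, else 1 + min(D[i-1][j], D[i][j-1], D[i-1][j-1]). Filling the table (rows: prefixes of 'ggurke', columns: prefixes of 'gdre'):
     ε  g  d  r  e
  ε  0  1  2  3  4
  g  1  0  1  2  3
  g  2  1  1  2  3
  u  3  2  2  2  3
  r  4  3  3  2  3
  k  5  4  4  3  3
  e  6  5  5  4  3
The bottom-right entry gives D[6][4] = 3, so no sequence of fewer than 3 edits works. Backtracking through the table gives one optimal edit sequence (3 edits):
  ggurke → gurke (del g @1)
  gurke → gdrke (sub u→d @2)
  gdrke → gdre (del k @4)
Edit distance = 3.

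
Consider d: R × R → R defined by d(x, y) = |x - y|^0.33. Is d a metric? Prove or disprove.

Yes. With 0 < p = 0.33 ≤ 1, d(x,y) = |x-y|^0.33 is a metric on R. Non-negativity and symmetry are immediate; |x-y|^0.33 = 0 ⟺ |x-y| = 0 ⟺ x = y. For the triangle inequality, the function t ↦ t^0.33 is subadditive on [0,∞) when p ≤ 1, so |x-z|^0.33 ≤ (|x-y| + |y-z|)^0.33 ≤ |x-y|^0.33 + |y-z|^0.33.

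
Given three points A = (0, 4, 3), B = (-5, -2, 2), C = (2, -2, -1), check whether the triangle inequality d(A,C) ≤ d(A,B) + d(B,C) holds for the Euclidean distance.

d(A,B) = √(5² + 6² + 1²) = √62 ≈ 7.874, d(B,C) = √(7² + 0² + 3²) = √58 ≈ 7.6158, d(A,C) = √(2² + 6² + 4²) = √56 ≈ 7.4833.
d(A,C) ≈ 7.4833 ≤ 7.874 + 7.6158 = 15.4898. Triangle inequality is satisfied.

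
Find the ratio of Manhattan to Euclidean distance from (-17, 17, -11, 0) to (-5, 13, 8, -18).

L1 = |-17 - (-5)| + |17 - 13| + |-11 - 8| + |0 - (-18)| = 12 + 4 + 19 + 18 = 53
L2 = √(12² + 4² + 19² + 18²) = √845 ≈ 29.0689
L1 ≥ L2 always (equality iff movement is along one axis); L1 > L2 here.
Ratio L1/L2 = 53/√845 ≈ 1.8233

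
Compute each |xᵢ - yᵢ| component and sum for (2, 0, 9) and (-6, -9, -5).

Σ|x_i - y_i| = |2 - (-6)| + |0 - (-9)| + |9 - (-5)| = 8 + 9 + 14 = 31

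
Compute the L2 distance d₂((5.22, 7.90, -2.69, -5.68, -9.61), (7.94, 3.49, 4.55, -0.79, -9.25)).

√(Σ(x_i - y_i)²) = √((5.22 - 7.94)² + (7.9 - 3.49)² + (-2.69 - 4.55)² + (-5.68 - (-0.79))² + (-9.61 - (-9.25))²)
= √((-2.72)² + 4.41² + (-7.24)² + (-4.89)² + (-0.36)²) = √(7.3984 + 19.4481 + 52.4176 + 23.9121 + 0.1296) = √103.3058 ≈ 10.1639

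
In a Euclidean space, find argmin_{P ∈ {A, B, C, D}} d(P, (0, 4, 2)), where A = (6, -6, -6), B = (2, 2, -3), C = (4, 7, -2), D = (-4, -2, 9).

Distances: d(A) ≈ 14.1421, d(B) ≈ 5.7446, d(C) ≈ 6.4031, d(D) ≈ 10.0499. Nearest: B = (2, 2, -3) with distance 5.7446.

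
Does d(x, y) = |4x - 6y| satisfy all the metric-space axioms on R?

No. d fails symmetry: d(3, 7) = |4·3 - 6·7| = |-30| = 30, but d(7, 3) = |4·7 - 6·3| = |10| = 10. Since 30 ≠ 10, d(x,y) ≠ d(y,x) in general.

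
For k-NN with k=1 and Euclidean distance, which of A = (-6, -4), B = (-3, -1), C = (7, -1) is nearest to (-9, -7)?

Distances: d(A) ≈ 4.2426, d(B) ≈ 8.4853, d(C) ≈ 17.088. Nearest: A = (-6, -4) with distance 4.2426.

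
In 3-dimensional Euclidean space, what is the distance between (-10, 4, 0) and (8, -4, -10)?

√(Σ(x_i - y_i)²) = √((-10 - 8)² + (4 - (-4))² + (0 - (-10))²)
= √((-18)² + 8² + 10²) = √(324 + 64 + 100) = √488 ≈ 22.0907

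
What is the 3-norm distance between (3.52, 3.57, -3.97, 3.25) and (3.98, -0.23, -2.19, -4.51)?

(Σ|x_i - y_i|^3)^(1/3) = (|3.52 - 3.98|^3 + |3.57 - (-0.23)|^3 + |-3.97 - (-2.19)|^3 + |3.25 - (-4.51)|^3)^(1/3)
= (0.46^3 + 3.8^3 + 1.78^3 + 7.76^3)^(1/3) ≈ (0.0973 + 54.872 + 5.6398 + 467.2886)^(1/3) = (527.8977)^(1/3) ≈ 8.082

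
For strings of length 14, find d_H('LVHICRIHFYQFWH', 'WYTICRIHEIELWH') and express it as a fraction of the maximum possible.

Differing positions: 1, 2, 3, 9, 10, 11, 12. Hamming distance = 7. The maximum possible Hamming distance for length-14 strings is 14, so d_H/14 = 7/14 = 0.5.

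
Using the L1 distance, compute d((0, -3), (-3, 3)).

Σ|x_i - y_i| = |0 - (-3)| + |-3 - 3| = 3 + 6 = 9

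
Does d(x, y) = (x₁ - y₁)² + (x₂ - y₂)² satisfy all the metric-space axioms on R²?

No. The squared Euclidean distance fails the triangle inequality. Counterexample: x = (0, 0), y = (1, 4), z = (2, 8). d(x,z) = 2² + 8² = 68, but d(x,y) + d(y,z) = (1² + 4²) + (1² + 4²) = 17 + 17 = 34. Since 68 > 34, the triangle inequality is violated. (Note: √d, the ordinary Euclidean distance, IS a metric.)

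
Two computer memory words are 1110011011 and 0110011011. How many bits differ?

Differing positions: 1. Hamming distance = 1.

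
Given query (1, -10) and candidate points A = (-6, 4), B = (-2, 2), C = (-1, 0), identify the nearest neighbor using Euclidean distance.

Distances: d(A) ≈ 15.6525, d(B) ≈ 12.3693, d(C) ≈ 10.198. Nearest: C = (-1, 0) with distance 10.198.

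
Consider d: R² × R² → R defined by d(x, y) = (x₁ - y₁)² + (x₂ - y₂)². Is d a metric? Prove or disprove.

No. The squared Euclidean distance fails the triangle inequality. Counterexample: x = (0, 0), y = (5, 4), z = (10, 8). d(x,z) = 10² + 8² = 164, but d(x,y) + d(y,z) = (5² + 4²) + (5² + 4²) = 41 + 41 = 82. Since 164 > 82, the triangle inequality is violated. (Note: √d, the ordinary Euclidean distance, IS a metric.)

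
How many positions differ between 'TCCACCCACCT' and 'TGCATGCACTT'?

Differing positions: 2, 5, 6, 10. Hamming distance = 4.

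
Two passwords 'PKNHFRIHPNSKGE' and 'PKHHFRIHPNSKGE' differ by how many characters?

Differing positions: 3. Hamming distance = 1.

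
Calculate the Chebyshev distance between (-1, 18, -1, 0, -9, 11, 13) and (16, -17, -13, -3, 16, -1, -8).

max(|x_i - y_i|) = max(|-1 - 16|, |18 - (-17)|, |-1 - (-13)|, |0 - (-3)|, |-9 - 16|, |11 - (-1)|, |13 - (-8)|) = max(17, 35, 12, 3, 25, 12, 21) = 35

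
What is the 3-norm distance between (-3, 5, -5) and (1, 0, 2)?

(Σ|x_i - y_i|^3)^(1/3) = (|-3 - 1|^3 + |5 - 0|^3 + |-5 - 2|^3)^(1/3)
= (4^3 + 5^3 + 7^3)^(1/3) = (64 + 125 + 343)^(1/3) = (532)^(1/3) ≈ 8.1028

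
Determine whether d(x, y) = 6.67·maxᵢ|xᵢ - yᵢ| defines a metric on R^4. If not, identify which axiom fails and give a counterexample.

Yes. The L∞ (Chebyshev) norm induces a metric on R^4, and multiplying a metric by a positive constant 6.67 > 0 preserves all four axioms: non-negativity (6.67·||x-y|| ≥ 0), identity (6.67·||x-y|| = 0 ⟺ ||x-y|| = 0 ⟺ x = y), symmetry (||x-y|| = ||y-x||), and the triangle inequality (6.67·||x-z|| ≤ 6.67·||x-y|| + 6.67·||y-z||). So d is a metric.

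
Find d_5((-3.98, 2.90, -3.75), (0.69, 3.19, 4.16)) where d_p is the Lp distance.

(Σ|x_i - y_i|^5)^(1/5) = (|-3.98 - 0.69|^5 + |2.9 - 3.19|^5 + |-3.75 - 4.16|^5)^(1/5)
= (4.67^5 + 0.29^5 + 7.91^5)^(1/5) ≈ (2221.1833 + 0.0021 + 30965.8081)^(1/5) = (33186.9935)^(1/5) ≈ 8.0204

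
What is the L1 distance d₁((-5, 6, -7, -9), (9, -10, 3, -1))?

Σ|x_i - y_i| = |-5 - 9| + |6 - (-10)| + |-7 - 3| + |-9 - (-1)| = 14 + 16 + 10 + 8 = 48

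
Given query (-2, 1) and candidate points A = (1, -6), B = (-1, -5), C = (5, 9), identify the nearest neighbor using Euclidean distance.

Distances: d(A) ≈ 7.6158, d(B) ≈ 6.0828, d(C) ≈ 10.6301. Nearest: B = (-1, -5) with distance 6.0828.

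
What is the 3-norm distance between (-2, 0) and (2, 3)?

(Σ|x_i - y_i|^3)^(1/3) = (|-2 - 2|^3 + |0 - 3|^3)^(1/3)
= (4^3 + 3^3)^(1/3) = (64 + 27)^(1/3) = (91)^(1/3) ≈ 4.4979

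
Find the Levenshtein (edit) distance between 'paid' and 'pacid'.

Let D[i][j] be the edit distance between the first i characters of 'paid' and the first j characters of 'pacid', with D[i][0] = i, D[0][j] = j, and D[i][j] = D[i-1][j-1] if the characters match, else 1 + min(D[i-1][j], D[i][j-1], D[i-1][j-1]). Filling the table (rows: prefixes of 'paid', columns: prefixes of 'pacid'):
     ε  p  a  c  i  d
  ε  0  1  2  3  4  5
  p  1  0  1  2  3  4
  a  2  1  0  1  2  3
  i  3  2  1  1  1  2
  d  4  3  2  2  2  1
The bottom-right entry gives D[4][5] = 1, so no sequence of fewer than 1 edit works. Backtracking through the table gives one optimal edit sequence (1 edit):
  paid → pacid (ins c @3)
Edit distance = 1.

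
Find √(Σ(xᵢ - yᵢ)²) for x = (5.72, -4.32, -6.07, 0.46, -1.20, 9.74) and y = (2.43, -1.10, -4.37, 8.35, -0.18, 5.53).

√(Σ(x_i - y_i)²) = √((5.72 - 2.43)² + (-4.32 - (-1.1))² + (-6.07 - (-4.37))² + (0.46 - 8.35)² + (-1.2 - (-0.18))² + (9.74 - 5.53)²)
= √(3.29² + (-3.22)² + (-1.7)² + (-7.89)² + (-1.02)² + 4.21²) = √(10.8241 + 10.3684 + 2.89 + 62.2521 + 1.0404 + 17.7241) = √105.0991 ≈ 10.2518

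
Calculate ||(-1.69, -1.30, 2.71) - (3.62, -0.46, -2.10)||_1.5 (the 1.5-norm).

(Σ|x_i - y_i|^1.5)^(1/1.5) = (|-1.69 - 3.62|^1.5 + |-1.3 - (-0.46)|^1.5 + |2.71 - (-2.1)|^1.5)^(1/1.5)
= (5.31^1.5 + 0.84^1.5 + 4.81^1.5)^(1/1.5) ≈ (12.2361 + 0.7699 + 10.5492)^(1/1.5) = (23.5552)^(1/1.5) ≈ 8.2172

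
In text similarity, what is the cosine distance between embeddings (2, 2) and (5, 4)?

With u = (2, 2), v = (5, 4):
u·v = 2·5 + 2·4 = 10 + 8 = 18.
|u| = √(2² + 2²) = √8, |v| = √(5² + 4²) = √41, so |u||v| = √(8·41) = √328.
cos θ = (u·v)/(|u||v|) = 18/√328 ≈ 0.9939
Cosine distance = 1 - cos θ ≈ 1 - 0.9939 = 0.0061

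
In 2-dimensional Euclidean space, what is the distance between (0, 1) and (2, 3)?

√(Σ(x_i - y_i)²) = √((0 - 2)² + (1 - 3)²)
= √((-2)² + (-2)²) = √(4 + 4) = √8 ≈ 2.8284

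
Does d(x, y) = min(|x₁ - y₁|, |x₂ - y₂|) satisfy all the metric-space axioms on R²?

No. d fails identity of indiscernibles: take x = (-2, 0) and y = (-2, 3). Then d(x,y) = min(|-2 - (-2)|, |0 - 3|) = min(0, 3) = 0, yet x ≠ y.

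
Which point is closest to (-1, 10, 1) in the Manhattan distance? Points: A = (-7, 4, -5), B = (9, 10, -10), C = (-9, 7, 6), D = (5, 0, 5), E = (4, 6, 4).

Distances: d(A) = 18, d(B) = 21, d(C) = 16, d(D) = 20, d(E) = 12. Nearest: E = (4, 6, 4) with distance 12.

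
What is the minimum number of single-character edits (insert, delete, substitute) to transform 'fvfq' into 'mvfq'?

Let D[i][j] be the edit distance between the first i characters of 'fvfq' and the first j characters of 'mvfq', with D[i][0] = i, D[0][j] = j, and D[i][j] = D[i-1][j-1] if the characters match, else 1 + min(D[i-1][j], D[i][j-1], D[i-1][j-1]). Filling the table (rows: prefixes of 'fvfq', columns: prefixes of 'mvfq'):
     ε  m  v  f  q
  ε  0  1  2  3  4
  f  1  1  2  2  3
  v  2  2  1  2  3
  f  3  3  2  1  2
  q  4  4  3  2  1
The bottom-right entry gives D[4][4] = 1, so no sequence of fewer than 1 edit works. Backtracking through the table gives one optimal edit sequence (1 edit):
  fvfq → mvfq (sub f→m @1)
Edit distance = 1.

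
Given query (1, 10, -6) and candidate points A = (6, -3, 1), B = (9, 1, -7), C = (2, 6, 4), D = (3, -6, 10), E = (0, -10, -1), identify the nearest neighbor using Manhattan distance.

Distances: d(A) = 25, d(B) = 18, d(C) = 15, d(D) = 34, d(E) = 26. Nearest: C = (2, 6, 4) with distance 15.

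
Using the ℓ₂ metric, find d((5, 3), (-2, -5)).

√(Σ(x_i - y_i)²) = √((5 - (-2))² + (3 - (-5))²)
= √(7² + 8²) = √(49 + 64) = √113 ≈ 10.6301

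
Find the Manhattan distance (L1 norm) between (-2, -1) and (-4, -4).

Σ|x_i - y_i| = |-2 - (-4)| + |-1 - (-4)| = 2 + 3 = 5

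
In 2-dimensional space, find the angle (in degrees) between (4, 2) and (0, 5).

With u = (4, 2), v = (0, 5):
u·v = 4·0 + 2·5 = 0 + 10 = 10.
|u| = √(4² + 2²) = √20, |v| = √(0² + 5²) = √25, so |u||v| = √(20·25) = √500.
cos θ = (u·v)/(|u||v|) = 10/√500 ≈ 0.447214
θ = arccos(0.447214) ≈ 63.43°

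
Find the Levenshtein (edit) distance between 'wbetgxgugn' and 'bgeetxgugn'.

Let D[i][j] be the edit distance between the first i characters of 'wbetgxgugn' and the first j characters of 'bgeetxgugn', with D[i][0] = i, D[0][j] = j, and D[i][j] = D[i-1][j-1] if the characters match, else 1 + min(D[i-1][j], D[i][j-1], D[i-1][j-1]). Filling the table (rows: prefixes of 'wbetgxgugn', columns: prefixes of 'bgeetxgugn'):
     ε  b  g  e  e  t  x  g  u  g  n
  ε  0  1  2  3  4  5  6  7  8  9 10
  w  1  1  2  3  4  5  6  7  8  9 10
  b  2  1  2  3  4  5  6  7  8  9 10
  e  3  2  2  2  3  4  5  6  7  8  9
  t  4  3  3  3  3  3  4  5  6  7  8
  g  5  4  3  4  4  4  4  4  5  6  7
  x  6  5  4  4  5  5  4  5  5  6  7
  g  7  6  5  5  5  6  5  4  5  5  6
  u  8  7  6  6  6  6  6  5  4  5  6
  g  9  8  7  7  7  7  7  6  5  4  5
  n 10  9  8  8  8  8  8  7  6  5  4
The bottom-right entry gives D[10][10] = 4, so no sequence of fewer than 4 edits works. Backtracking through the table gives one optimal edit sequence (4 edits):
  wbetgxgugn → bbetgxgugn (sub w→b @1)
  bbetgxgugn → bgetgxgugn (sub b→g @2)
  bgetgxgugn → bgeegxgugn (sub t→e @4)
  bgeegxgugn → bgeetxgugn (sub g→t @5)
Edit distance = 4.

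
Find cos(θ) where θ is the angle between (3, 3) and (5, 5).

With u = (3, 3), v = (5, 5):
u·v = 3·5 + 3·5 = 15 + 15 = 30.
|u| = √(3² + 3²) = √18, |v| = √(5² + 5²) = √50, so |u||v| = √(18·50) = √900 = 30.
cos θ = (u·v)/(|u||v|) = 30/30 = 1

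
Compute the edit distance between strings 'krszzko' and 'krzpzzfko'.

Let D[i][j] be the edit distance between the first i characters of 'krszzko' and the first j characters of 'krzpzzfko', with D[i][0] = i, D[0][j] = j, and D[i][j] = D[i-1][j-1] if the characters match, else 1 + min(D[i-1][j], D[i][j-1], D[i-1][j-1]). Filling the table (rows: prefixes of 'krszzko', columns: prefixes of 'krzpzzfko'):
     ε  k  r  z  p  z  z  f  k  o
  ε  0  1  2  3  4  5  6  7  8  9
  k  1  0  1  2  3  4  5  6  7  8
  r  2  1  0  1  2  3  4  5  6  7
  s  3  2  1  1  2  3  4  5  6  7
  z  4  3  2  1  2  2  3  4  5  6
  z  5  4  3  2  2  2  2  3  4  5
  k  6  5  4  3  3  3  3  3  3  4
  o  7  6  5  4  4  4  4  4  4  3
The bottom-right entry gives D[7][9] = 3, so no sequence of fewer than 3 edits works. Backtracking through the table gives one optimal edit sequence (3 edits):
  krszzko → krzszzko (ins z @3)
  krzszzko → krzpzzko (sub s→p @4)
  krzpzzko → krzpzzfko (ins f @7)
Edit distance = 3.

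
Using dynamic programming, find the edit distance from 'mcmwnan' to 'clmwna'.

Let D[i][j] be the edit distance between the first i characters of 'mcmwnan' and the first j characters of 'clmwna', with D[i][0] = i, D[0][j] = j, and D[i][j] = D[i-1][j-1] if the characters match, else 1 + min(D[i-1][j], D[i][j-1], D[i-1][j-1]). Filling the table (rows: prefixes of 'mcmwnan', columns: prefixes of 'clmwna'):
     ε  c  l  m  w  n  a
  ε  0  1  2  3  4  5  6
  m  1  1  2  2  3  4  5
  c  2  1  2  3  3  4  5
  m  3  2  2  2  3  4  5
  w  4  3  3  3  2  3  4
  n  5  4  4  4  3  2  3
  a  6  5  5  5  4  3  2
  n  7  6  6  6  5  4  3
The bottom-right entry gives D[7][6] = 3, so no sequence of fewer than 3 edits works. Backtracking through the table gives one optimal edit sequence (3 edits):
  mcmwnan → ccmwnan (sub m→c @1)
  ccmwnan → clmwnan (sub c→l @2)
  clmwnan → clmwna (del n @7)
Edit distance = 3.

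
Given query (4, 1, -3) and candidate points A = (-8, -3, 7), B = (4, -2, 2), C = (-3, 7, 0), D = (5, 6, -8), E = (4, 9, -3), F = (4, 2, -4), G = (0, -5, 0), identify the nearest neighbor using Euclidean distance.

Distances: d(A) ≈ 16.1245, d(B) ≈ 5.831, d(C) ≈ 9.6954, d(D) ≈ 7.1414, d(E) = 8, d(F) ≈ 1.4142, d(G) ≈ 7.8102. Nearest: F = (4, 2, -4) with distance 1.4142.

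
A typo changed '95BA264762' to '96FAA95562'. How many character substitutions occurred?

Differing positions: 2, 3, 5, 6, 7, 8. Hamming distance = 6.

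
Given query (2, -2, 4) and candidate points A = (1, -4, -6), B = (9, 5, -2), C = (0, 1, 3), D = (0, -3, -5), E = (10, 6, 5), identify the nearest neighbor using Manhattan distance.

Distances: d(A) = 13, d(B) = 20, d(C) = 6, d(D) = 12, d(E) = 17. Nearest: C = (0, 1, 3) with distance 6.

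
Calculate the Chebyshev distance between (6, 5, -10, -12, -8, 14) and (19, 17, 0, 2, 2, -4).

max(|x_i - y_i|) = max(|6 - 19|, |5 - 17|, |-10 - 0|, |-12 - 2|, |-8 - 2|, |14 - (-4)|) = max(13, 12, 10, 14, 10, 18) = 18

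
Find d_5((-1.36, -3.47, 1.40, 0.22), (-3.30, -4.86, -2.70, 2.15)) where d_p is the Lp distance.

(Σ|x_i - y_i|^5)^(1/5) = (|-1.36 - (-3.3)|^5 + |-3.47 - (-4.86)|^5 + |1.4 - (-2.7)|^5 + |0.22 - 2.15|^5)^(1/5)
= (1.94^5 + 1.39^5 + 4.1^5 + 1.93^5)^(1/5) ≈ (27.4795 + 5.1889 + 1158.562 + 26.7785)^(1/5) = (1218.0089)^(1/5) ≈ 4.1412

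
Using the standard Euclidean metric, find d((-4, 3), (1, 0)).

√(Σ(x_i - y_i)²) = √((-4 - 1)² + (3 - 0)²)
= √((-5)² + 3²) = √(25 + 9) = √34 ≈ 5.831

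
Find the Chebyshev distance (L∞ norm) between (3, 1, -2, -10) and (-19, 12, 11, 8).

max(|x_i - y_i|) = max(|3 - (-19)|, |1 - 12|, |-2 - 11|, |-10 - 8|) = max(22, 11, 13, 18) = 22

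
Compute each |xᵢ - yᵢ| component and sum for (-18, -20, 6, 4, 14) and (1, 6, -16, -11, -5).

Σ|x_i - y_i| = |-18 - 1| + |-20 - 6| + |6 - (-16)| + |4 - (-11)| + |14 - (-5)| = 19 + 26 + 22 + 15 + 19 = 101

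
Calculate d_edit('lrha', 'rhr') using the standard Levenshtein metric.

Let D[i][j] be the edit distance between the first i characters of 'lrha' and the first j characters of 'rhr', with D[i][0] = i, D[0][j] = j, and D[i][j] = D[i-1][j-1] if the characters match, else 1 + min(D[i-1][j], D[i][j-1], D[i-1][j-1]). Filling the table (rows: prefixes of 'lrha', columns: prefixes of 'rhr'):
     ε  r  h  r
  ε  0  1  2  3
  l  1  1  2  3
  r  2  1  2  2
  h  3  2  1  2
  a  4  3  2  2
The bottom-right entry gives D[4][3] = 2, so no sequence of fewer than 2 edits works. Backtracking through the table gives one optimal edit sequence (2 edits):
  lrha → rha (del l @1)
  rha → rhr (sub a→r @3)
Edit distance = 2.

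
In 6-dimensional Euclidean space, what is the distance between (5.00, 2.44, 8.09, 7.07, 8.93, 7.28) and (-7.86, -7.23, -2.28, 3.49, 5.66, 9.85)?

√(Σ(x_i - y_i)²) = √((5 - (-7.86))² + (2.44 - (-7.23))² + (8.09 - (-2.28))² + (7.07 - 3.49)² + (8.93 - 5.66)² + (7.28 - 9.85)²)
= √(12.86² + 9.67² + 10.37² + 3.58² + 3.27² + (-2.57)²) = √(165.3796 + 93.5089 + 107.5369 + 12.8164 + 10.6929 + 6.6049) = √396.5396 ≈ 19.9133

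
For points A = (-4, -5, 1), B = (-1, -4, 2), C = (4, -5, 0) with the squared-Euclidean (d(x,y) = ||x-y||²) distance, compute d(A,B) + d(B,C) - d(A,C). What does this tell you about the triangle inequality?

d(A,B) = 3² + 1² + 1² = 11, d(B,C) = 5² + 1² + 2² = 30, d(A,C) = 8² + 0² + 1² = 65.
d(A,B) + d(B,C) - d(A,C) = 11 + 30 - 65 = 41 - 65 = -24. This is < 0, so the triangle inequality FAILS for these points (squared-Euclidean is not a metric).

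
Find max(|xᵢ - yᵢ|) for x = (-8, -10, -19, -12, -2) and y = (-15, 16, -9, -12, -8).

max(|x_i - y_i|) = max(|-8 - (-15)|, |-10 - 16|, |-19 - (-9)|, |-12 - (-12)|, |-2 - (-8)|) = max(7, 26, 10, 0, 6) = 26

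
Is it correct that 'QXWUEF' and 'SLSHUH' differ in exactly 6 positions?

Differing positions: 1, 2, 3, 4, 5, 6. Hamming distance = 6, so the claim is true.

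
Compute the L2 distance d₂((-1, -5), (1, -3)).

√(Σ(x_i - y_i)²) = √((-1 - 1)² + (-5 - (-3))²)
= √((-2)² + (-2)²) = √(4 + 4) = √8 ≈ 2.8284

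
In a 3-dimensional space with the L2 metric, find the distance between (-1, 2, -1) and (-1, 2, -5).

(Σ|x_i - y_i|^2)^(1/2) = (|-1 - (-1)|^2 + |2 - 2|^2 + |-1 - (-5)|^2)^(1/2)
= (0^2 + 0^2 + 4^2)^(1/2) = (0 + 0 + 16)^(1/2) = (16)^(1/2) = 4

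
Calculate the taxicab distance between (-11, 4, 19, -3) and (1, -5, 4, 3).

Σ|x_i - y_i| = |-11 - 1| + |4 - (-5)| + |19 - 4| + |-3 - 3| = 12 + 9 + 15 + 6 = 42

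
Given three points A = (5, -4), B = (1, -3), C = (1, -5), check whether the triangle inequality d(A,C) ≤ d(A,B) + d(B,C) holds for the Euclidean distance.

d(A,B) = √(4² + 1²) = √17 ≈ 4.1231, d(B,C) = √(0² + 2²) = √4 = 2, d(A,C) = √(4² + 1²) = √17 ≈ 4.1231.
d(A,C) ≈ 4.1231 ≤ 4.1231 + 2 = 6.1231. Triangle inequality is satisfied.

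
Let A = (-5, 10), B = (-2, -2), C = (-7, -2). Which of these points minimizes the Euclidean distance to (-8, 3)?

Distances: d(A) ≈ 7.6158, d(B) ≈ 7.8102, d(C) ≈ 5.099. Nearest: C = (-7, -2) with distance 5.099.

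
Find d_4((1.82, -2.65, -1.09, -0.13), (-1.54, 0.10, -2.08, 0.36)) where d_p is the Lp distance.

(Σ|x_i - y_i|^4)^(1/4) = (|1.82 - (-1.54)|^4 + |-2.65 - 0.1|^4 + |-1.09 - (-2.08)|^4 + |-0.13 - 0.36|^4)^(1/4)
= (3.36^4 + 2.75^4 + 0.99^4 + 0.49^4)^(1/4) ≈ (127.4551 + 57.1914 + 0.9606 + 0.0576)^(1/4) = (185.6647)^(1/4) ≈ 3.6913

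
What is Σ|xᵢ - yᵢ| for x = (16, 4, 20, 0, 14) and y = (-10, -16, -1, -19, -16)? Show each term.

Σ|x_i - y_i| = |16 - (-10)| + |4 - (-16)| + |20 - (-1)| + |0 - (-19)| + |14 - (-16)| = 26 + 20 + 21 + 19 + 30 = 116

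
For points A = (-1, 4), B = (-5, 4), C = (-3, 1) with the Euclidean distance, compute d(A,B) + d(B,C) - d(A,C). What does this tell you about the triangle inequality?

d(A,B) = √(4² + 0²) = √16 = 4, d(B,C) = √(2² + 3²) = √13 ≈ 3.6056, d(A,C) = √(2² + 3²) = √13 ≈ 3.6056.
d(A,B) + d(B,C) - d(A,C) = 4 + 3.6056 - 3.6056 = 7.6056 - 3.6056 = 4. This is ≥ 0, so the triangle inequality holds for these points.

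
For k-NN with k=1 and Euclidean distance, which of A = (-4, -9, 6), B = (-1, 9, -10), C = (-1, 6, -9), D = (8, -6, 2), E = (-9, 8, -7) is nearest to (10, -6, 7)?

Distances: d(A) ≈ 14.3527, d(B) ≈ 25.1992, d(C) ≈ 22.8254, d(D) ≈ 5.3852, d(E) ≈ 27.4408. Nearest: D = (8, -6, 2) with distance 5.3852.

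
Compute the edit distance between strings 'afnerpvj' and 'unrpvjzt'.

Let D[i][j] be the edit distance between the first i characters of 'afnerpvj' and the first j characters of 'unrpvjzt', with D[i][0] = i, D[0][j] = j, and D[i][j] = D[i-1][j-1] if the characters match, else 1 + min(D[i-1][j], D[i][j-1], D[i-1][j-1]). Filling the table (rows: prefixes of 'afnerpvj', columns: prefixes of 'unrpvjzt'):
     ε  u  n  r  p  v  j  z  t
  ε  0  1  2  3  4  5  6  7  8
  a  1  1  2  3  4  5  6  7  8
  f  2  2  2  3  4  5  6  7  8
  n  3  3  2  3  4  5  6  7  8
  e  4  4  3  3  4  5  6  7  8
  r  5  5  4  3  4  5  6  7  8
  p  6  6  5  4  3  4  5  6  7
  v  7  7  6  5  4  3  4  5  6
  j  8  8  7  6  5  4  3  4  5
The bottom-right entry gives D[8][8] = 5, so no sequence of fewer than 5 edits works. Backtracking through the table gives one optimal edit sequence (5 edits):
  afnerpvj → fnerpvj (del a @1)
  fnerpvj → unerpvj (sub f→u @1)
  unerpvj → unrpvj (del e @3)
  unrpvj → unrpvjz (ins z @7)
  unrpvjz → unrpvjzt (ins t @8)
Edit distance = 5.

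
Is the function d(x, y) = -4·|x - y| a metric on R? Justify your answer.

No. With c = -4 < 0, d fails non-negativity: d(3, 8) = -4·|3 - 8| = -4·5 = -20 < 0.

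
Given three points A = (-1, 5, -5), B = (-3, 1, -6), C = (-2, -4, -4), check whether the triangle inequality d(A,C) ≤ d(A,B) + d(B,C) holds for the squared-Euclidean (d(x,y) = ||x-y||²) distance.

d(A,B) = 2² + 4² + 1² = 21, d(B,C) = 1² + 5² + 2² = 30, d(A,C) = 1² + 9² + 1² = 83.
d(A,C) = 83 > 21 + 30 = 51. Triangle inequality is VIOLATED. (Squared-Euclidean is not a metric — this is a counterexample.)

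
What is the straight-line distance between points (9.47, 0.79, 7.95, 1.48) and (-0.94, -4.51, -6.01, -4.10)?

√(Σ(x_i - y_i)²) = √((9.47 - (-0.94))² + (0.79 - (-4.51))² + (7.95 - (-6.01))² + (1.48 - (-4.1))²)
= √(10.41² + 5.3² + 13.96² + 5.58²) = √(108.3681 + 28.09 + 194.8816 + 31.1364) = √362.4761 ≈ 19.0388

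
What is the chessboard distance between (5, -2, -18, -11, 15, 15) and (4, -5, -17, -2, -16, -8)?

max(|x_i - y_i|) = max(|5 - 4|, |-2 - (-5)|, |-18 - (-17)|, |-11 - (-2)|, |15 - (-16)|, |15 - (-8)|) = max(1, 3, 1, 9, 31, 23) = 31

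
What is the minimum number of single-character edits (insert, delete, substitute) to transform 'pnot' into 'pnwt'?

Let D[i][j] be the edit distance between the first i characters of 'pnot' and the first j characters of 'pnwt', with D[i][0] = i, D[0][j] = j, and D[i][j] = D[i-1][j-1] if the characters match, else 1 + min(D[i-1][j], D[i][j-1], D[i-1][j-1]). Filling the table (rows: prefixes of 'pnot', columns: prefixes of 'pnwt'):
     ε  p  n  w  t
  ε  0  1  2  3  4
  p  1  0  1  2  3
  n  2  1  0  1  2
  o  3  2  1  1  2
  t  4  3  2  2  1
The bottom-right entry gives D[4][4] = 1, so no sequence of fewer than 1 edit works. Backtracking through the table gives one optimal edit sequence (1 edit):
  pnot → pnwt (sub o→w @3)
Edit distance = 1.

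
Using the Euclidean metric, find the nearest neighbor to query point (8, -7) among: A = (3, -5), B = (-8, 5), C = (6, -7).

Distances: d(A) ≈ 5.3852, d(B) = 20, d(C) = 2. Nearest: C = (6, -7) with distance 2.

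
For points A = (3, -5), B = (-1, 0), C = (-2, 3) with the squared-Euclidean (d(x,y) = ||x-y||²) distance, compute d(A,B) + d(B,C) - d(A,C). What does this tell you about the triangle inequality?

d(A,B) = 4² + 5² = 41, d(B,C) = 1² + 3² = 10, d(A,C) = 5² + 8² = 89.
d(A,B) + d(B,C) - d(A,C) = 41 + 10 - 89 = 51 - 89 = -38. This is < 0, so the triangle inequality FAILS for these points (squared-Euclidean is not a metric).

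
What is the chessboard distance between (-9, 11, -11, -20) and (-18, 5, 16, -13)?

max(|x_i - y_i|) = max(|-9 - (-18)|, |11 - 5|, |-11 - 16|, |-20 - (-13)|) = max(9, 6, 27, 7) = 27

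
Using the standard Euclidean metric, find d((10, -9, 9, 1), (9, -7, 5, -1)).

√(Σ(x_i - y_i)²) = √((10 - 9)² + (-9 - (-7))² + (9 - 5)² + (1 - (-1))²)
= √(1² + (-2)² + 4² + 2²) = √(1 + 4 + 16 + 4) = √25 = 5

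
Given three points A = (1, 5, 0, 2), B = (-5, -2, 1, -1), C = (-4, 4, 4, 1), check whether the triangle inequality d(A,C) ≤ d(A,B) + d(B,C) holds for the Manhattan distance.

d(A,B) = 6 + 7 + 1 + 3 = 17, d(B,C) = 1 + 6 + 3 + 2 = 12, d(A,C) = 5 + 1 + 4 + 1 = 11.
d(A,C) = 11 ≤ 17 + 12 = 29. Triangle inequality is satisfied.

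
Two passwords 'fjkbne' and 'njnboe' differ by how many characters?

Differing positions: 1, 3, 5. Hamming distance = 3.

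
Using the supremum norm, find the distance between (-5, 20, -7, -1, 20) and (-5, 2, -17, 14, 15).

max(|x_i - y_i|) = max(|-5 - (-5)|, |20 - 2|, |-7 - (-17)|, |-1 - 14|, |20 - 15|) = max(0, 18, 10, 15, 5) = 18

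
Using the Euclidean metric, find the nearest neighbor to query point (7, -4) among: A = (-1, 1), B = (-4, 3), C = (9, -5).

Distances: d(A) ≈ 9.434, d(B) ≈ 13.0384, d(C) ≈ 2.2361. Nearest: C = (9, -5) with distance 2.2361.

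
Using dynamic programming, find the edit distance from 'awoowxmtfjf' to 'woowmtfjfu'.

Let D[i][j] be the edit distance between the first i characters of 'awoowxmtfjf' and the first j characters of 'woowmtfjfu', with D[i][0] = i, D[0][j] = j, and D[i][j] = D[i-1][j-1] if the characters match, else 1 + min(D[i-1][j], D[i][j-1], D[i-1][j-1]). Filling the table (rows: prefixes of 'awoowxmtfjf', columns: prefixes of 'woowmtfjfu'):
     ε  w  o  o  w  m  t  f  j  f  u
  ε  0  1  2  3  4  5  6  7  8  9 10
  a  1  1  2  3  4  5  6  7  8  9 10
  w  2  1  2  3  3  4  5  6  7  8  9
  o  3  2  1  2  3  4  5  6  7  8  9
  o  4  3  2  1  2  3  4  5  6  7  8
  w  5  4  3  2  1  2  3  4  5  6  7
  x  6  5  4  3  2  2  3  4  5  6  7
  m  7  6  5  4  3  2  3  4  5  6  7
  t  8  7  6  5  4  3  2  3  4  5  6
  f  9  8  7  6  5  4  3  2  3  4  5
  j 10  9  8  7  6  5  4  3  2  3  4
  f 11 10  9  8  7  6  5  4  3  2  3
The bottom-right entry gives D[11][10] = 3, so no sequence of fewer than 3 edits works. Backtracking through the table gives one optimal edit sequence (3 edits):
  awoowxmtfjf → woowxmtfjf (del a @1)
  woowxmtfjf → woowmtfjf (del x @5)
  woowmtfjf → woowmtfjfu (ins u @10)
Edit distance = 3.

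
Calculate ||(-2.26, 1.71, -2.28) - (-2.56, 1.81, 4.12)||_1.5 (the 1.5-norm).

(Σ|x_i - y_i|^1.5)^(1/1.5) = (|-2.26 - (-2.56)|^1.5 + |1.71 - 1.81|^1.5 + |-2.28 - 4.12|^1.5)^(1/1.5)
= (0.3^1.5 + 0.1^1.5 + 6.4^1.5)^(1/1.5) ≈ (0.1643 + 0.0316 + 16.1909)^(1/1.5) = (16.3868)^(1/1.5) ≈ 6.4515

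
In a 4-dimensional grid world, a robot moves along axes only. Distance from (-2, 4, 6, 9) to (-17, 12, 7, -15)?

Σ|x_i - y_i| = |-2 - (-17)| + |4 - 12| + |6 - 7| + |9 - (-15)| = 15 + 8 + 1 + 24 = 48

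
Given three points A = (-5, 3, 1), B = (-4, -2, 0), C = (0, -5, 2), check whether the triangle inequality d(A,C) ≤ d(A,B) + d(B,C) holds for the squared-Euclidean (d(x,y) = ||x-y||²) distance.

d(A,B) = 1² + 5² + 1² = 27, d(B,C) = 4² + 3² + 2² = 29, d(A,C) = 5² + 8² + 1² = 90.
d(A,C) = 90 > 27 + 29 = 56. Triangle inequality is VIOLATED. (Squared-Euclidean is not a metric — this is a counterexample.)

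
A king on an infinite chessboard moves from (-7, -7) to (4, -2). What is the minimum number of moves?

max(|x_i - y_i|) = max(|-7 - 4|, |-7 - (-2)|) = max(11, 5) = 11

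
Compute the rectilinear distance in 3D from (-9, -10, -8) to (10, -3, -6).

Σ|x_i - y_i| = |-9 - 10| + |-10 - (-3)| + |-8 - (-6)| = 19 + 7 + 2 = 28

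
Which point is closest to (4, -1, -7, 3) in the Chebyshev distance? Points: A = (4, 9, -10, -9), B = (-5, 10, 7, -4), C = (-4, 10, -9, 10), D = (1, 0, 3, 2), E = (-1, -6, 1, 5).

Distances: d(A) = 12, d(B) = 14, d(C) = 11, d(D) = 10, d(E) = 8. Nearest: E = (-1, -6, 1, 5) with distance 8.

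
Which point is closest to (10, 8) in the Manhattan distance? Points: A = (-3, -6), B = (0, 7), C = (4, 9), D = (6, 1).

Distances: d(A) = 27, d(B) = 11, d(C) = 7, d(D) = 11. Nearest: C = (4, 9) with distance 7.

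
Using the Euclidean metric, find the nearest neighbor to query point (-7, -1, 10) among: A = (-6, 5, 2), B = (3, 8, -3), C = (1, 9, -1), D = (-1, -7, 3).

Distances: d(A) ≈ 10.0499, d(B) ≈ 18.7083, d(C) ≈ 16.8819, d(D) = 11. Nearest: A = (-6, 5, 2) with distance 10.0499.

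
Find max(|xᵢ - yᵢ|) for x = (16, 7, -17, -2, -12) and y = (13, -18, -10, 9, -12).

max(|x_i - y_i|) = max(|16 - 13|, |7 - (-18)|, |-17 - (-10)|, |-2 - 9|, |-12 - (-12)|) = max(3, 25, 7, 11, 0) = 25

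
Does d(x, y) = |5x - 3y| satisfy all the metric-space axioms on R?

No. d fails symmetry: d(6, 1) = |5·6 - 3·1| = |27| = 27, but d(1, 6) = |5·1 - 3·6| = |-13| = 13. Since 27 ≠ 13, d(x,y) ≠ d(y,x) in general.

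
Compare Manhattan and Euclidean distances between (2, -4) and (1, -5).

L1 = |2 - 1| + |-4 - (-5)| = 1 + 1 = 2
L2 = √(1² + 1²) = √2 ≈ 1.4142
L1 ≥ L2 always (equality iff movement is along one axis); L1 > L2 here.
Ratio L1/L2 = 2/√2 ≈ 1.4142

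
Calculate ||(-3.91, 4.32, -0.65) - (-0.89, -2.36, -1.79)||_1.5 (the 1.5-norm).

(Σ|x_i - y_i|^1.5)^(1/1.5) = (|-3.91 - (-0.89)|^1.5 + |4.32 - (-2.36)|^1.5 + |-0.65 - (-1.79)|^1.5)^(1/1.5)
= (3.02^1.5 + 6.68^1.5 + 1.14^1.5)^(1/1.5) ≈ (5.2482 + 17.2649 + 1.2172)^(1/1.5) = (23.7303)^(1/1.5) ≈ 8.2579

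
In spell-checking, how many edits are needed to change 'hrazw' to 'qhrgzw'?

Let D[i][j] be the edit distance between the first i characters of 'hrazw' and the first j characters of 'qhrgzw', with D[i][0] = i, D[0][j] = j, and D[i][j] = D[i-1][j-1] if the characters match, else 1 + min(D[i-1][j], D[i][j-1], D[i-1][j-1]). Filling the table (rows: prefixes of 'hrazw', columns: prefixes of 'qhrgzw'):
     ε  q  h  r  g  z  w
  ε  0  1  2  3  4  5  6
  h  1  1  1  2  3  4  5
  r  2  2  2  1  2  3  4
  a  3  3  3  2  2  3  4
  z  4  4  4  3  3  2  3
  w  5  5  5  4  4  3  2
The bottom-right entry gives D[5][6] = 2, so no sequence of fewer than 2 edits works. Backtracking through the table gives one optimal edit sequence (2 edits):
  hrazw → qhrazw (ins q @1)
  qhrazw → qhrgzw (sub a→g @4)
Edit distance = 2.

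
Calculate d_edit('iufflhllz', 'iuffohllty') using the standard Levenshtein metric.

Let D[i][j] be the edit distance between the first i characters of 'iufflhllz' and the first j characters of 'iuffohllty', with D[i][0] = i, D[0][j] = j, and D[i][j] = D[i-1][j-1] if the characters match, else 1 + min(D[i-1][j], D[i][j-1], D[i-1][j-1]). Filling the table (rows: prefixes of 'iufflhllz', columns: prefixes of 'iuffohllty'):
     ε  i  u  f  f  o  h  l  l  t  y
  ε  0  1  2  3  4  5  6  7  8  9 10
  i  1  0  1  2  3  4  5  6  7  8  9
  u  2  1  0  1  2  3  4  5  6  7  8
  f  3  2  1  0  1  2  3  4  5  6  7
  f  4  3  2  1  0  1  2  3  4  5  6
  l  5  4  3  2  1  1  2  2  3  4  5
  h  6  5  4  3  2  2  1  2  3  4  5
  l  7  6  5  4  3  3  2  1  2  3  4
  l  8  7  6  5  4  4  3  2  1  2  3
  z  9  8  7  6  5  5  4  3  2  2  3
The bottom-right entry gives D[9][10] = 3, so no sequence of fewer than 3 edits works. Backtracking through the table gives one optimal edit sequence (3 edits):
  iufflhllz → iuffohllz (sub l→o @5)
  iuffohllz → iuffohlltz (ins t @9)
  iuffohlltz → iuffohllty (sub z→y @10)
Edit distance = 3.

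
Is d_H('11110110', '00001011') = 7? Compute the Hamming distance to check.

Differing positions: 1, 2, 3, 4, 5, 6, 8. Hamming distance = 7, so the claim is true.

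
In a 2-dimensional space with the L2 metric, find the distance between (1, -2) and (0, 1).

(Σ|x_i - y_i|^2)^(1/2) = (|1 - 0|^2 + |-2 - 1|^2)^(1/2)
= (1^2 + 3^2)^(1/2) = (1 + 9)^(1/2) = (10)^(1/2) ≈ 3.1623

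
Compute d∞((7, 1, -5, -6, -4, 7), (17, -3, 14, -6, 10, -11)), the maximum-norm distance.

max(|x_i - y_i|) = max(|7 - 17|, |1 - (-3)|, |-5 - 14|, |-6 - (-6)|, |-4 - 10|, |7 - (-11)|) = max(10, 4, 19, 0, 14, 18) = 19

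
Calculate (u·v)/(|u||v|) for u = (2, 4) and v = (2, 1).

With u = (2, 4), v = (2, 1):
u·v = 2·2 + 4·1 = 4 + 4 = 8.
|u| = √(2² + 4²) = √20, |v| = √(2² + 1²) = √5, so |u||v| = √(20·5) = √100 = 10.
cos θ = (u·v)/(|u||v|) = 8/10 = 0.8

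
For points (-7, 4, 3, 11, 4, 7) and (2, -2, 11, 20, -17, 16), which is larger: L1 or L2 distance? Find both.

L1 = |-7 - 2| + |4 - (-2)| + |3 - 11| + |11 - 20| + |4 - (-17)| + |7 - 16| = 9 + 6 + 8 + 9 + 21 + 9 = 62
L2 = √(9² + 6² + 8² + 9² + 21² + 9²) = √784 = 28
L1 ≥ L2 always (equality iff movement is along one axis); L1 > L2 here.
Ratio L1/L2 = 62/28 ≈ 2.2143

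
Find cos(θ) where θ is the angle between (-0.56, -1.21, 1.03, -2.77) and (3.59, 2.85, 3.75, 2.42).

With u = (-0.56, -1.21, 1.03, -2.77), v = (3.59, 2.85, 3.75, 2.42):
u·v = (-0.56)·3.59 + (-1.21)·2.85 + 1.03·3.75 + (-2.77)·2.42 = (-2.0104) + (-3.4485) + 3.8625 + (-6.7034) = -8.2998.
|u| = √((-0.56)² + (-1.21)² + 1.03² + (-2.77)²) = √(0.3136 + 1.4641 + 1.0609 + 7.6729) = √10.5115, |v| = √(3.59² + 2.85² + 3.75² + 2.42²) = √(12.8881 + 8.1225 + 14.0625 + 5.8564) = √40.9295.
cos θ = (u·v)/(|u||v|) = -8.2998/(√10.5115·√40.9295) ≈ -0.4001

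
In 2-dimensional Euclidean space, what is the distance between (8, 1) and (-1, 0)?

√(Σ(x_i - y_i)²) = √((8 - (-1))² + (1 - 0)²)
= √(9² + 1²) = √(81 + 1) = √82 ≈ 9.0554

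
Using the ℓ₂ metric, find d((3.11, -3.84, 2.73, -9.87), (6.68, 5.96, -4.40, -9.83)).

√(Σ(x_i - y_i)²) = √((3.11 - 6.68)² + (-3.84 - 5.96)² + (2.73 - (-4.4))² + (-9.87 - (-9.83))²)
= √((-3.57)² + (-9.8)² + 7.13² + (-0.04)²) = √(12.7449 + 96.04 + 50.8369 + 0.0016) = √159.6234 ≈ 12.6342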